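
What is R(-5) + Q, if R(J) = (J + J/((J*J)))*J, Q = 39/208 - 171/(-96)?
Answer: 895/32 ≈ 27.969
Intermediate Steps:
Q = 63/32 (Q = 39*(1/208) - 171*(-1/96) = 3/16 + 57/32 = 63/32 ≈ 1.9688)
R(J) = J*(J + 1/J) (R(J) = (J + J/(J**2))*J = (J + J/J**2)*J = (J + 1/J)*J = J*(J + 1/J))
R(-5) + Q = (1 + (-5)**2) + 63/32 = (1 + 25) + 63/32 = 26 + 63/32 = 895/32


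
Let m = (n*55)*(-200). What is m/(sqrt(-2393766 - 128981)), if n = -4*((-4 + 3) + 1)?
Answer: 0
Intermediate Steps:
n = 0 (n = -4*(-1 + 1) = -4*0 = 0)
m = 0 (m = (0*55)*(-200) = 0*(-200) = 0)
m/(sqrt(-2393766 - 128981)) = 0/(sqrt(-2393766 - 128981)) = 0/(sqrt(-2522747)) = 0/((I*sqrt(2522747))) = 0*(-I*sqrt(2522747)/2522747) = 0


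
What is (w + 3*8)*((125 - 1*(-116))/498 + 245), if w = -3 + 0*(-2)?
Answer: 855757/166 ≈ 5155.2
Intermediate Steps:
w = -3 (w = -3 + 0 = -3)
(w + 3*8)*((125 - 1*(-116))/498 + 245) = (-3 + 3*8)*((125 - 1*(-116))/498 + 245) = (-3 + 24)*((125 + 116)*(1/498) + 245) = 21*(241*(1/498) + 245) = 21*(241/498 + 245) = 21*(122251/498) = 855757/166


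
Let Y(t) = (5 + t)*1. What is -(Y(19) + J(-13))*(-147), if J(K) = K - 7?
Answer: 588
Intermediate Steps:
J(K) = -7 + K
Y(t) = 5 + t
-(Y(19) + J(-13))*(-147) = -((5 + 19) + (-7 - 13))*(-147) = -(24 - 20)*(-147) = -4*(-147) = -1*(-588) = 588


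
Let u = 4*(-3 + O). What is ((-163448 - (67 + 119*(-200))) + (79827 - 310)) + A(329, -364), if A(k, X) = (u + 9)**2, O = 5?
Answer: -59909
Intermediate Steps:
u = 8 (u = 4*(-3 + 5) = 4*2 = 8)
A(k, X) = 289 (A(k, X) = (8 + 9)**2 = 17**2 = 289)
((-163448 - (67 + 119*(-200))) + (79827 - 310)) + A(329, -364) = ((-163448 - (67 + 119*(-200))) + (79827 - 310)) + 289 = ((-163448 - (67 - 23800)) + 79517) + 289 = ((-163448 - 1*(-23733)) + 79517) + 289 = ((-163448 + 23733) + 79517) + 289 = (-139715 + 79517) + 289 = -60198 + 289 = -59909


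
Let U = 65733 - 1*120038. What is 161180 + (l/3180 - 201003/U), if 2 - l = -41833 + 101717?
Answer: 2783154537953/17268990 ≈ 1.6116e+5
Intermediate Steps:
l = -59882 (l = 2 - (-41833 + 101717) = 2 - 1*59884 = 2 - 59884 = -59882)
U = -54305 (U = 65733 - 120038 = -54305)
161180 + (l/3180 - 201003/U) = 161180 + (-59882/3180 - 201003/(-54305)) = 161180 + (-59882*1/3180 - 201003*(-1/54305)) = 161180 + (-29941/1590 + 201003/54305) = 161180 - 261270247/17268990 = 2783154537953/17268990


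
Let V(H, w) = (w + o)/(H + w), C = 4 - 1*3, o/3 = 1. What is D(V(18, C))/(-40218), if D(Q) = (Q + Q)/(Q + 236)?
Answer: -1/22562298 ≈ -4.4322e-8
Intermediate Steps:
o = 3 (o = 3*1 = 3)
C = 1 (C = 4 - 3 = 1)
V(H, w) = (3 + w)/(H + w) (V(H, w) = (w + 3)/(H + w) = (3 + w)/(H + w))
D(Q) = 2*Q/(236 + Q) (D(Q) = (2*Q)/(236 + Q) = 2*Q/(236 + Q))
D(V(18, C))/(-40218) = (2*((3 + 1)/(18 + 1))/(236 + (3 + 1)/(18 + 1)))/(-40218) = (2*(4/19)/(236 + 4/19))*(-1/40218) = (2*(4/19)/(4488/19))*(-1/40218) = (2*(4/19)*(19/4488))*(-1/40218) = (1/561)*(-1/40218) = -1/22562298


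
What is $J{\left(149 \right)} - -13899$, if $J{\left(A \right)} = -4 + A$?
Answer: $14044$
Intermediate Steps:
$J{\left(149 \right)} - -13899 = \left(-4 + 149\right) - -13899 = 145 + 13899 = 14044$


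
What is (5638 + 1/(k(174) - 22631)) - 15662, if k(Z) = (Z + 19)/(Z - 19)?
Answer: -35160302843/3507612 ≈ -10024.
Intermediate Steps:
k(Z) = (19 + Z)/(-19 + Z)
(5638 + 1/(k(174) - 22631)) - 15662 = (5638 + 1/((19 + 174)/(-19 + 174) - 22631)) - 15662 = (5638 + 1/(193/155 - 22631)) - 15662 = (5638 + 1/(-3507612/155)) - 15662 = (5638 - 155/3507612) - 15662 = 19775916301/3507612 - 15662 = -35160302843/3507612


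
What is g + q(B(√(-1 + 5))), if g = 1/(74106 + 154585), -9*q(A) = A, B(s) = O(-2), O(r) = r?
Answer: 457391/2058219 ≈ 0.22223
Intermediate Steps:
B(s) = -2
q(A) = -A/9
g = 1/228691 ≈ 4.3727e-6
g + q(B(√(-1 + 5))) = 1/228691 - ⅑*(-2) = 1/228691 + 2/9 = 457391/2058219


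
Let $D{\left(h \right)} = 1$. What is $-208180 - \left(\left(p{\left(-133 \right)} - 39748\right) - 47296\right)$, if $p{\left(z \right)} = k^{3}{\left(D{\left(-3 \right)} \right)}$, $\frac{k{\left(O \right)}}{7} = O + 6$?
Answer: $-238785$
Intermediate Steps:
$k{\left(O \right)} = 42 + 7 O$ ($k{\left(O \right)} = 7 \left(O + 6\right) = 7 \left(6 + O\right) = 42 + 7 O$)
$p{\left(z \right)} = 117649$ ($p{\left(z \right)} = \left(42 + 7 \cdot 1\right)^{3} = \left(42 + 7\right)^{3} = 49^{3} = 117649$)
$-208180 - \left(\left(p{\left(-133 \right)} - 39748\right) - 47296\right) = -208180 - \left(\left(117649 - 39748\right) - 47296\right) = -208180 - \left(77901 - 47296\right) = -208180 - 30605 = -238785$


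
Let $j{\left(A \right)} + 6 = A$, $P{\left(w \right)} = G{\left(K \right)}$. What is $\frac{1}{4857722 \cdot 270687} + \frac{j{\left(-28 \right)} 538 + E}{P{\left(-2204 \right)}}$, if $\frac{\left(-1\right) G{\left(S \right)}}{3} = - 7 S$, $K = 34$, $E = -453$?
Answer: $- \frac{2054018045461393}{78237870603333} \approx -26.254$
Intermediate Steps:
$G{\left(S \right)} = 21 S$ ($G{\left(S \right)} = - 3 \left(- 7 S\right) = 21 S$)
$P{\left(w \right)} = 714$ ($P{\left(w \right)} = 21 \cdot 34 = 714$)
$j{\left(A \right)} = -6 + A$
$\frac{1}{4857722 \cdot 270687} + \frac{j{\left(-28 \right)} 538 + E}{P{\left(-2204 \right)}} = \frac{1}{4857722 \cdot 270687} + \frac{\left(-6 - 28\right) 538 - 453}{714} = \frac{1}{4857722} \cdot \frac{1}{270687} + \left(\left(-34\right) 538 - 453\right) \frac{1}{714} = \frac{1}{1314922195014} + \left(-18292 - 453\right) \frac{1}{714} = \frac{1}{1314922195014} - \frac{18745}{714} = - \frac{2054018045461393}{78237870603333}$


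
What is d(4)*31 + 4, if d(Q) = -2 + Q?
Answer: 66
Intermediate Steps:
d(4)*31 + 4 = (-2 + 4)*31 + 4 = 2*31 + 4 = 62 + 4 = 66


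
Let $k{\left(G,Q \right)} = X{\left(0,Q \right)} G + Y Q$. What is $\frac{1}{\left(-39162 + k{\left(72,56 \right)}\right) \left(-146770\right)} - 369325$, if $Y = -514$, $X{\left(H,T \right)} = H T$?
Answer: $- \frac{3683069342166499}{9972434420} \approx -3.6933 \cdot 10^{5}$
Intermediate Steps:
$k{\left(G,Q \right)} = - 514 Q$ ($k{\left(G,Q \right)} = 0 Q G - 514 Q = 0 G - 514 Q = 0 - 514 Q = - 514 Q$)
$\frac{1}{\left(-39162 + k{\left(72,56 \right)}\right) \left(-146770\right)} - 369325 = \frac{1}{\left(-39162 - 28784\right) \left(-146770\right)} - 369325 = \frac{1}{-39162 - 28784} \left(- \frac{1}{146770}\right) - 369325 = \frac{1}{-67946} \left(- \frac{1}{146770}\right) - 369325 = \left(- \frac{1}{67946}\right) \left(- \frac{1}{146770}\right) - 369325 = \frac{1}{9972434420} - 369325 = - \frac{3683069342166499}{9972434420}$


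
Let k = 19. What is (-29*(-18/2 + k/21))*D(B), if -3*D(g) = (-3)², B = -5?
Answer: -4930/7 ≈ -704.29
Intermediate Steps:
D(g) = -3 (D(g) = -⅓*(-3)² = -⅓*9 = -3)
(-29*(-18/2 + k/21))*D(B) = -29*(-18/2 + 19/21)*(-3) = -29*(-18*½ + 19*(1/21))*(-3) = -29*(-9 + 19/21)*(-3) = -29*(-170/21)*(-3) = (4930/21)*(-3) = -4930/7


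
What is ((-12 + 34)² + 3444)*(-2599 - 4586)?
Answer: -28222680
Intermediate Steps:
((-12 + 34)² + 3444)*(-2599 - 4586) = (22² + 3444)*(-7185) = (484 + 3444)*(-7185) = 3928*(-7185) = -28222680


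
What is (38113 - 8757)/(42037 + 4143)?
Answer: 7339/11545 ≈ 0.63569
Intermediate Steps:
(38113 - 8757)/(42037 + 4143) = 29356/46180 = 29356*(1/46180) = 7339/11545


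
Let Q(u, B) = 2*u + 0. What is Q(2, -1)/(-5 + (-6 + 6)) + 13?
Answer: 61/5 ≈ 12.200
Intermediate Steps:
Q(u, B) = 2*u
Q(2, -1)/(-5 + (-6 + 6)) + 13 = (2*2)/(-5 + (-6 + 6)) + 13 = 4/(-5 + 0) + 13 = 4/(-5) + 13 = 4*(-⅕) + 13 = -⅘ + 13 = 61/5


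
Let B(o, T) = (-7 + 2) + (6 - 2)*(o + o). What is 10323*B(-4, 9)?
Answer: -381951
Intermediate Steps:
B(o, T) = -5 + 8*o (B(o, T) = -5 + 4*(2*o) = -5 + 8*o)
10323*B(-4, 9) = 10323*(-5 + 8*(-4)) = 10323*(-5 - 32) = 10323*(-37) = -381951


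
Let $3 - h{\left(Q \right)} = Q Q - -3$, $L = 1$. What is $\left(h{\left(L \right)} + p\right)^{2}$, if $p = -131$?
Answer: $17424$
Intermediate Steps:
$h{\left(Q \right)} = - Q^{2}$ ($h{\left(Q \right)} = 3 - \left(Q Q - -3\right) = 3 - \left(Q^{2} + 3\right) = 3 - \left(3 + Q^{2}\right) = - Q^{2}$)
$\left(h{\left(L \right)} + p\right)^{2} = \left(- 1^{2} - 131\right)^{2} = \left(\left(-1\right) 1 - 131\right)^{2} = \left(-1 - 131\right)^{2} = \left(-132\right)^{2} = 17424$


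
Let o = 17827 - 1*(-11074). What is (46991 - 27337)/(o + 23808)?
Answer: 19654/52709 ≈ 0.37288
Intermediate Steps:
o = 28901 (o = 17827 + 11074 = 28901)
(46991 - 27337)/(o + 23808) = (46991 - 27337)/(28901 + 23808) = 19654/52709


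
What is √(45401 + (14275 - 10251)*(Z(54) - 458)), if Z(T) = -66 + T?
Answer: 7*I*√37671 ≈ 1358.6*I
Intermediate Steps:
√(45401 + (14275 - 10251)*(Z(54) - 458)) = √(45401 + (14275 - 10251)*((-66 + 54) - 458)) = √(45401 + 4024*(-12 - 458)) = √(45401 + 4024*(-470)) = √(45401 - 1891280) = √(-1845879) = 7*I*√37671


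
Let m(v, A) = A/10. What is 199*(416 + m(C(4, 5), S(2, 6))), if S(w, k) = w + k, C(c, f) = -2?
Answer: 414716/5 ≈ 82943.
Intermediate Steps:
S(w, k) = k + w
m(v, A) = A/10 (m(v, A) = A*(⅒) = A/10)
199*(416 + m(C(4, 5), S(2, 6))) = 199*(416 + (6 + 2)/10) = 199*(416 + (⅒)*8) = 199*(416 + ⅘) = 199*(2084/5) = 414716/5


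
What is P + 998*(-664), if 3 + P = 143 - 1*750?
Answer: -663282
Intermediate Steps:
P = -610 (P = -3 + (143 - 1*750) = -3 + (143 - 750) = -3 - 607 = -610)
P + 998*(-664) = -610 + 998*(-664) = -610 - 662672 = -663282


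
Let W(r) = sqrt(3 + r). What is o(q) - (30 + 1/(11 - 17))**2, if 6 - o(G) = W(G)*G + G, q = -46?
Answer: -30169/36 + 46*I*sqrt(43) ≈ -838.03 + 301.64*I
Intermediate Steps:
o(G) = 6 - G - G*sqrt(3 + G) (o(G) = 6 - (sqrt(3 + G)*G + G) = 6 - (G*sqrt(3 + G) + G) = 6 - (G + G*sqrt(3 + G)) = 6 + (-G - G*sqrt(3 + G)) = 6 - G - G*sqrt(3 + G))
o(q) - (30 + 1/(11 - 17))**2 = (6 - 1*(-46) - 1*(-46)*sqrt(3 - 46)) - (30 + 1/(11 - 17))**2 = (6 + 46 - 1*(-46)*sqrt(-43)) - (30 + 1/(-6))**2 = (6 + 46 - 1*(-46)*I*sqrt(43)) - (30 - 1/6)**2 = (6 + 46 + 46*I*sqrt(43)) - (179/6)**2 = (52 + 46*I*sqrt(43)) - 1*32041/36 = (52 + 46*I*sqrt(43)) - 32041/36 = -30169/36 + 46*I*sqrt(43)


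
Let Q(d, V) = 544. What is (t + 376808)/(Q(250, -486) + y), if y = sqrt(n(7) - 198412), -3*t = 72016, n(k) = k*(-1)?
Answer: 575773952/1483065 - 1058408*I*sqrt(198419)/1483065 ≈ 388.23 - 317.9*I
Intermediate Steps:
n(k) = -k
t = -72016/3 (t = -1/3*72016 = -72016/3 ≈ -24005.)
y = I*sqrt(198419) (y = sqrt(-1*7 - 198412) = sqrt(-7 - 198412) = sqrt(-198419) = I*sqrt(198419) ≈ 445.44*I)
(t + 376808)/(Q(250, -486) + y) = (-72016/3 + 376808)/(544 + I*sqrt(198419)) = 1058408/(3*(544 + I*sqrt(198419)))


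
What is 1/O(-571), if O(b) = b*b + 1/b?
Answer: 571/186169410 ≈ 3.0671e-6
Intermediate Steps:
O(b) = 1/b + b**2 (O(b) = b**2 + 1/b = 1/b + b**2)
1/O(-571) = 1/((1 + (-571)**3)/(-571)) = 1/(-(1 - 186169411)/571) = 1/(-1/571*(-186169410)) = 1/(186169410/571) = 571/186169410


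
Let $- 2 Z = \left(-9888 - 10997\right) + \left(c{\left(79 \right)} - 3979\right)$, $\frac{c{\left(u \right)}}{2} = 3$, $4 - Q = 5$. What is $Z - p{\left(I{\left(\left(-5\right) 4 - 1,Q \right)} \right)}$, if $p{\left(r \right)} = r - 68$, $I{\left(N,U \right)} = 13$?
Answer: $12484$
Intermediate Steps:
$Q = -1$ ($Q = 4 - 5 = -1$)
$c{\left(u \right)} = 6$ ($c{\left(u \right)} = 2 \cdot 3 = 6$)
$p{\left(r \right)} = -68 + r$ ($p{\left(r \right)} = r - 68 = -68 + r$)
$Z = 12429$ ($Z = - \frac{\left(-9888 - 10997\right) + \left(6 - 3979\right)}{2} = - \frac{-20885 - 3973}{2} = \left(- \frac{1}{2}\right) \left(-24858\right) = 12429$)
$Z - p{\left(I{\left(\left(-5\right) 4 - 1,Q \right)} \right)} = 12429 - \left(-68 + 13\right) = 12429 - -55 = 12429 + 55 = 12484$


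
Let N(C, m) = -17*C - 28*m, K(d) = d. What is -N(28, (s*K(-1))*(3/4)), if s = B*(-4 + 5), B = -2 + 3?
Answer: 455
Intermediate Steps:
B = 1
s = 1 (s = 1*(-4 + 5) = 1*1 = 1)
N(C, m) = -28*m - 17*C
-N(28, (s*K(-1))*(3/4)) = -(-28*1*(-1)*3/4 - 17*28) = -(-(-28)*3*(¼) - 476) = -(-(-28)*3/4 - 476) = -(-28*(-¾) - 476) = -(21 - 476) = -1*(-455) = 455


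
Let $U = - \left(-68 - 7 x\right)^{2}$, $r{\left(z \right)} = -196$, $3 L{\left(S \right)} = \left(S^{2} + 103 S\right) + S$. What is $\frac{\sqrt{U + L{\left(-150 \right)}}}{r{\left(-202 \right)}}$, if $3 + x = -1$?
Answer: $- \frac{5 \sqrt{7}}{98} \approx -0.13499$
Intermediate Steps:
$x = -4$ ($x = -3 - 1 = -4$)
$L{\left(S \right)} = \frac{S^{2}}{3} + \frac{104 S}{3}$ ($L{\left(S \right)} = \frac{\left(S^{2} + 103 S\right) + S}{3} = \frac{S^{2} + 104 S}{3} = \frac{S^{2}}{3} + \frac{104 S}{3}$)
$U = -1600$ ($U = - \left(-68 - -28\right)^{2} = - \left(-68 + 28\right)^{2} = - \left(-40\right)^{2} = \left(-1\right) 1600 = -1600$)
$\frac{\sqrt{U + L{\left(-150 \right)}}}{r{\left(-202 \right)}} = \frac{\sqrt{-1600 + \frac{1}{3} \left(-150\right) \left(104 - 150\right)}}{-196} = \sqrt{-1600 + \frac{1}{3} \left(-150\right) \left(-46\right)} \left(- \frac{1}{196}\right) = \sqrt{-1600 + 2300} \left(- \frac{1}{196}\right) = \sqrt{700} \left(- \frac{1}{196}\right) = 10 \sqrt{7} \left(- \frac{1}{196}\right) = - \frac{5 \sqrt{7}}{98}$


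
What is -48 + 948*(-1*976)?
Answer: -925296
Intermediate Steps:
-48 + 948*(-1*976) = -48 + 948*(-976) = -48 - 925248 = -925296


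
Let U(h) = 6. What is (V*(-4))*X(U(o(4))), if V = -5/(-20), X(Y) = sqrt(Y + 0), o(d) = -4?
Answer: -sqrt(6) ≈ -2.4495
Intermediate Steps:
X(Y) = sqrt(Y)
V = 1/4 (V = -5*(-1/20) = 1/4 ≈ 0.25000)
(V*(-4))*X(U(o(4))) = ((1/4)*(-4))*sqrt(6) = -sqrt(6)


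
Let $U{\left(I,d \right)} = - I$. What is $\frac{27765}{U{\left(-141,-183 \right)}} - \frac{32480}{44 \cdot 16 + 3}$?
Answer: $\frac{716675}{4747} \approx 150.97$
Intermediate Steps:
$\frac{27765}{U{\left(-141,-183 \right)}} - \frac{32480}{44 \cdot 16 + 3} = \frac{27765}{\left(-1\right) \left(-141\right)} - \frac{32480}{44 \cdot 16 + 3} = \frac{27765}{141} - \frac{32480}{704 + 3} = 27765 \cdot \frac{1}{141} - \frac{32480}{707} = \frac{9255}{47} - \frac{4640}{101} = \frac{716675}{4747}$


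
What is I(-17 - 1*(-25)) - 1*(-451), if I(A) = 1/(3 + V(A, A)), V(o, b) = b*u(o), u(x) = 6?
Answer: 23002/51 ≈ 451.02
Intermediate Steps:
V(o, b) = 6*b (V(o, b) = b*6 = 6*b)
I(A) = 1/(3 + 6*A)
I(-17 - 1*(-25)) - 1*(-451) = 1/(3*(1 + 2*(-17 - 1*(-25)))) - 1*(-451) = 1/(3*(1 + 2*(-17 + 25))) + 451 = 1/(3*(1 + 2*8)) + 451 = 1/(3*(1 + 16)) + 451 = (⅓)/17 + 451 = (⅓)*(1/17) + 451 = 1/51 + 451 = 23002/51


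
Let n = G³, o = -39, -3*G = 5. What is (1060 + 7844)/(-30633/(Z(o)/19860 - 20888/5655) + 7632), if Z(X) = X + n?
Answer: 110876812172/198247472193 ≈ 0.55929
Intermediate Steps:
G = -5/3 (G = -⅓*5 = -5/3 ≈ -1.6667)
n = -125/27 (n = (-5/3)³ = -125/27 ≈ -4.6296)
Z(X) = -125/27 + X (Z(X) = X - 125/27 = -125/27 + X)
(1060 + 7844)/(-30633/(Z(o)/19860 - 20888/5655) + 7632) = (1060 + 7844)/(-30633/((-125/27 - 39)/19860 - 20888/5655) + 7632) = 8904/(-30633/(-1178/27*1/19860 - 20888*1/5655) + 7632) = 8904/(-30633/(-589/268110 - 20888/5655) + 7632) = 8904/(-30633/(-74714833/20215494) + 7632) = 8904/(-30633*(-20215494/74714833) + 7632) = 8904/(619261227702/74714833 + 7632) = 8904/(1189484833158/74714833) = 8904*(74714833/1189484833158) = 110876812172/198247472193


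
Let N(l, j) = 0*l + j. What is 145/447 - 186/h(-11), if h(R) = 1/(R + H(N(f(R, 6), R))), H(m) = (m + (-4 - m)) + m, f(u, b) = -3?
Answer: 2161837/447 ≈ 4836.3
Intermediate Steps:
N(l, j) = j (N(l, j) = 0 + j = j)
H(m) = -4 + m
h(R) = 1/(-4 + 2*R) (h(R) = 1/(R + (-4 + R)) = 1/(-4 + 2*R))
145/447 - 186/h(-11) = 145/447 - 186/(1/(2*(-2 - 11))) = 145*(1/447) - 186/((½)/(-13)) = 145/447 - 186/((½)*(-1/13)) = 145/447 - 186/(-1/26) = 145/447 - 186*(-26) = 145/447 + 4836 = 2161837/447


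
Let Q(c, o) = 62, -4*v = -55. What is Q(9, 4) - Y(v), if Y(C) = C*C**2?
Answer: -162407/64 ≈ -2537.6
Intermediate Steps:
v = 55/4 (v = -1/4*(-55) = 55/4 ≈ 13.750)
Y(C) = C**3
Q(9, 4) - Y(v) = 62 - (55/4)**3 = 62 - 1*166375/64 = 62 - 166375/64 = -162407/64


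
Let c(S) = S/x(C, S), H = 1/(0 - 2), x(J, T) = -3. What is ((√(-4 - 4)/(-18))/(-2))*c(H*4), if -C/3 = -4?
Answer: I*√2/27 ≈ 0.052378*I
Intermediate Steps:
C = 12 (C = -3*(-4) = 12)
H = -½ (H = 1/(-2) = -½ ≈ -0.50000)
c(S) = -S/3 (c(S) = S/(-3) = S*(-⅓) = -S/3)
((√(-4 - 4)/(-18))/(-2))*c(H*4) = ((√(-4 - 4)/(-18))/(-2))*(-(-1)*4/6) = (-√(-8)*(-1)/(2*18))*(-⅓*(-2)) = -2*I*√2*(-1)/(2*18)*(⅔) = -(-1)*I*√2/18*(⅔) = (I*√2/18)*(⅔) = I*√2/27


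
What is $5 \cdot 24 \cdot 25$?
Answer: $3000$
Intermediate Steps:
$5 \cdot 24 \cdot 25 = 120 \cdot 25 = 3000$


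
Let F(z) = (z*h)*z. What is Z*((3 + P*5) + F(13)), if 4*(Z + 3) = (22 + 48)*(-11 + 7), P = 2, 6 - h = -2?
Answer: -99645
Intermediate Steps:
h = 8 (h = 6 - 1*(-2) = 6 + 2 = 8)
F(z) = 8*z² (F(z) = (z*8)*z = (8*z)*z = 8*z²)
Z = -73 (Z = -3 + ((22 + 48)*(-11 + 7))/4 = -3 + (70*(-4))/4 = -3 + (¼)*(-280) = -3 - 70 = -73)
Z*((3 + P*5) + F(13)) = -73*((3 + 2*5) + 8*13²) = -73*((3 + 10) + 8*169) = -73*(13 + 1352) = -73*1365 = -99645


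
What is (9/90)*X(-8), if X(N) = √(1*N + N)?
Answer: 2*I/5 ≈ 0.4*I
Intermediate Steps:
X(N) = √2*√N (X(N) = √(N + N) = √(2*N) = √2*√N)
(9/90)*X(-8) = (9/90)*(√2*√(-8)) = (9*(1/90))*(√2*(2*I*√2)) = (4*I)/10 = 2*I/5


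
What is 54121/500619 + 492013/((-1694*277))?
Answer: -31559346607/33558494046 ≈ -0.94043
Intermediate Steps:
54121/500619 + 492013/((-1694*277)) = 54121*(1/500619) + 492013/(-469238) = 54121/500619 + 492013*(-1/469238) = 54121/500619 - 492013/469238 = -31559346607/33558494046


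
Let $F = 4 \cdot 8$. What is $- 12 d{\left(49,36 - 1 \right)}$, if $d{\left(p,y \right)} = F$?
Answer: $-384$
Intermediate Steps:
$F = 32$
$d{\left(p,y \right)} = 32$
$- 12 d{\left(49,36 - 1 \right)} = \left(-12\right) 32 = -384$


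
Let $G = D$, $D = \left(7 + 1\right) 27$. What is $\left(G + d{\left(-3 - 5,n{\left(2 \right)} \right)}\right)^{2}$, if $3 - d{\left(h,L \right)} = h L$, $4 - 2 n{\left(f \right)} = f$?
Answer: $51529$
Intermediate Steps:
$n{\left(f \right)} = 2 - \frac{f}{2}$
$D = 216$ ($D = 8 \cdot 27 = 216$)
$G = 216$
$d{\left(h,L \right)} = 3 - L h$ ($d{\left(h,L \right)} = 3 - h L = 3 - L h$)
$\left(G + d{\left(-3 - 5,n{\left(2 \right)} \right)}\right)^{2} = \left(216 - \left(-3 + \left(2 - 1\right) \left(-3 - 5\right)\right)\right)^{2} = \left(216 - \left(-3 + \left(2 - 1\right) \left(-8\right)\right)\right)^{2} = \left(216 - \left(-3 + 1 \left(-8\right)\right)\right)^{2} = \left(216 + \left(3 + 8\right)\right)^{2} = \left(216 + 11\right)^{2} = 227^{2} = 51529$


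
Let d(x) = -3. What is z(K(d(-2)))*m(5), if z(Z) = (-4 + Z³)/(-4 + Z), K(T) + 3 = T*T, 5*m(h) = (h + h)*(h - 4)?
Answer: 212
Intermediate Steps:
m(h) = 2*h*(-4 + h)/5 (m(h) = ((h + h)*(h - 4))/5 = ((2*h)*(-4 + h))/5 = (2*h*(-4 + h))/5 = 2*h*(-4 + h)/5)
K(T) = -3 + T² (K(T) = -3 + T*T = -3 + T²)
z(Z) = (-4 + Z³)/(-4 + Z)
z(K(d(-2)))*m(5) = ((-4 + (-3 + (-3)²)³)/(-4 + (-3 + (-3)²)))*((⅖)*5*(-4 + 5)) = ((-4 + (-3 + 9)³)/(-4 + (-3 + 9)))*((⅖)*5*1) = ((-4 + 6³)/(-4 + 6))*2 = ((-4 + 216)/2)*2 = ((½)*212)*2 = 106*2 = 212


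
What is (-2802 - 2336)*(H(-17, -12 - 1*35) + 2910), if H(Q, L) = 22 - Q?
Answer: -15151962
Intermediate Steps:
(-2802 - 2336)*(H(-17, -12 - 1*35) + 2910) = (-2802 - 2336)*((22 - 1*(-17)) + 2910) = -5138*((22 + 17) + 2910) = -5138*(39 + 2910) = -5138*2949 = -15151962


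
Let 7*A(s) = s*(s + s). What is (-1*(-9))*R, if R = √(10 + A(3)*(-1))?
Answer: 18*√91/7 ≈ 24.530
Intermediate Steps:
A(s) = 2*s²/7 (A(s) = (s*(s + s))/7 = (s*(2*s))/7 = (2*s²)/7 = 2*s²/7)
R = 2*√91/7 (R = √(10 + ((2/7)*3²)*(-1)) = √(10 + ((2/7)*9)*(-1)) = √(10 + (18/7)*(-1)) = √(10 - 18/7) = √(52/7) = 2*√91/7 ≈ 2.7255)
(-1*(-9))*R = (-1*(-9))*(2*√91/7) = 9*(2*√91/7) = 18*√91/7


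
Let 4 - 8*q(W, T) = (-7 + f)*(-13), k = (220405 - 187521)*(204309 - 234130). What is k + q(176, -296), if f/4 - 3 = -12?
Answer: -7845070667/8 ≈ -9.8063e+8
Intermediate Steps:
f = -36 (f = 12 + 4*(-12) = 12 - 48 = -36)
k = -980633764 (k = 32884*(-29821) = -980633764)
q(W, T) = -555/8 (q(W, T) = ½ - (-7 - 36)*(-13)/8 = ½ - (-43)*(-13)/8 = ½ - ⅛*559 = ½ - 559/8 = -555/8)
k + q(176, -296) = -980633764 - 555/8 = -7845070667/8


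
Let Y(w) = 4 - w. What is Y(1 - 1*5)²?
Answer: 64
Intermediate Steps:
Y(1 - 1*5)² = (4 - (1 - 1*5))² = (4 - (1 - 5))² = (4 - 1*(-4))² = (4 + 4)² = 8² = 64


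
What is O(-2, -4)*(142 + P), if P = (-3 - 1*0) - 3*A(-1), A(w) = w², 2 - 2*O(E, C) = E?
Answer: 272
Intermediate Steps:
O(E, C) = 1 - E/2
P = -6 (P = (-3 - 1*0) - 3*(-1)² = (-3 + 0) - 3*1 = -3 - 3 = -6)
O(-2, -4)*(142 + P) = (1 - ½*(-2))*(142 - 6) = (1 + 1)*136 = 2*136 = 272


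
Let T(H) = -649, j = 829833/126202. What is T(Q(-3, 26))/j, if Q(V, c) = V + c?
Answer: -81905098/829833 ≈ -98.701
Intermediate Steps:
j = 829833/126202 (j = 829833*(1/126202) = 829833/126202 ≈ 6.5754)
T(Q(-3, 26))/j = -649/829833/126202 = -649*126202/829833 = -81905098/829833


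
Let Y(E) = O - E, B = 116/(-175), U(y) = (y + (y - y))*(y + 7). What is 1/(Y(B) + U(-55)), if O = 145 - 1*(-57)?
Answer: 175/497466 ≈ 0.00035178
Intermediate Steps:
U(y) = y*(7 + y) (U(y) = (y + 0)*(7 + y) = y*(7 + y))
B = -116/175 (B = 116*(-1/175) = -116/175 ≈ -0.66286)
O = 202 (O = 145 + 57 = 202)
Y(E) = 202 - E
1/(Y(B) + U(-55)) = 1/((202 - 1*(-116/175)) - 55*(7 - 55)) = 1/((202 + 116/175) - 55*(-48)) = 1/(35466/175 + 2640) = 1/(497466/175) = 175/497466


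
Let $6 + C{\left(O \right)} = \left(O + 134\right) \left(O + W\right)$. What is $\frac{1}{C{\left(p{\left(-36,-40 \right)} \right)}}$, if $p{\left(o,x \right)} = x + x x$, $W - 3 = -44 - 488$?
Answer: $\frac{1}{1746508} \approx 5.7257 \cdot 10^{-7}$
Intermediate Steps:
$W = -529$ ($W = 3 - 532 = -529$)
$p{\left(o,x \right)} = x + x^{2}$
$C{\left(O \right)} = -6 + \left(-529 + O\right) \left(134 + O\right)$ ($C{\left(O \right)} = -6 + \left(O + 134\right) \left(O - 529\right) = -6 + \left(134 + O\right) \left(-529 + O\right) = -6 + \left(-529 + O\right) \left(134 + O\right)$)
$\frac{1}{C{\left(p{\left(-36,-40 \right)} \right)}} = \frac{1}{-70892 + \left(- 40 \left(1 - 40\right)\right)^{2} - 395 \left(- 40 \left(1 - 40\right)\right)} = \frac{1}{-70892 + \left(\left(-40\right) \left(-39\right)\right)^{2} - 395 \left(\left(-40\right) \left(-39\right)\right)} = \frac{1}{-70892 + 1560^{2} - 616200} = \frac{1}{-70892 + 2433600 - 616200} = \frac{1}{1746508}$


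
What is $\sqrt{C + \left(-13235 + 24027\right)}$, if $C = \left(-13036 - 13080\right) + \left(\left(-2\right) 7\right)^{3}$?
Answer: $2 i \sqrt{4517} \approx 134.42 i$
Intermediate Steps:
$C = -28860$ ($C = -26116 + \left(-14\right)^{3} = -26116 - 2744 = -28860$)
$\sqrt{C + \left(-13235 + 24027\right)} = \sqrt{-28860 + \left(-13235 + 24027\right)} = \sqrt{-28860 + 10792} = \sqrt{-18068} = 2 i \sqrt{4517}$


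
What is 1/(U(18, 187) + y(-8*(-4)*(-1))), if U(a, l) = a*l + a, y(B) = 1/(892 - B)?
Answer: 924/3126817 ≈ 0.00029551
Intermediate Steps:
U(a, l) = a + a*l
1/(U(18, 187) + y(-8*(-4)*(-1))) = 1/(18*(1 + 187) - 1/(-892 - 8*(-4)*(-1))) = 1/(18*188 - 1/(-892 + 32*(-1))) = 1/(3384 - 1/(-892 - 32)) = 1/(3384 - 1/(-924)) = 1/(3384 - 1*(-1/924)) = 1/(3384 + 1/924) = 1/(3126817/924) = 924/3126817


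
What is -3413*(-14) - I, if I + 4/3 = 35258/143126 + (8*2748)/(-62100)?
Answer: 17696049059591/370338525 ≈ 47783.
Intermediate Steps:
I = -533658041/370338525 (I = -4/3 + (35258/143126 + (8*2748)/(-62100)) = -4/3 + (35258*(1/143126) + 21984*(-1/62100)) = -4/3 + (17629/71563 - 1832/5175) = -4/3 - 39873341/370338525 = -533658041/370338525 ≈ -1.4410)
-3413*(-14) - I = -3413*(-14) - 1*(-533658041/370338525) = 47782 + 533658041/370338525 = 17696049059591/370338525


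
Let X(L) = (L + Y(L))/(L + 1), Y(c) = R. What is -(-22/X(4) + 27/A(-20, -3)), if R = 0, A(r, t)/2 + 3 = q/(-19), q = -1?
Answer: 3593/112 ≈ 32.080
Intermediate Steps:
A(r, t) = -112/19 (A(r, t) = -6 + 2*(-1/(-19)) = -6 + 2*(-1*(-1/19)) = -6 + 2*(1/19) = -6 + 2/19 = -112/19)
Y(c) = 0
X(L) = L/(1 + L) (X(L) = (L + 0)/(L + 1) = L/(1 + L))
-(-22/X(4) + 27/A(-20, -3)) = -(-22/(4/(1 + 4)) + 27/(-112/19)) = -(-22/(4/5) + 27*(-19/112)) = -(-22/(4*(⅕)) - 513/112) = -(-22/⅘ - 513/112) = -(-22*5/4 - 513/112) = -(-55/2 - 513/112) = -1*(-3593/112) = 3593/112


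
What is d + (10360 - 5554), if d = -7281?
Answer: -2475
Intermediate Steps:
d + (10360 - 5554) = -7281 + (10360 - 5554) = -7281 + 4806 = -2475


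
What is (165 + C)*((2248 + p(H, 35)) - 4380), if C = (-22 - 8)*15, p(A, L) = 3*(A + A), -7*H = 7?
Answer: 609330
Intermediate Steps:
H = -1 (H = -1/7*7 = -1)
p(A, L) = 6*A (p(A, L) = 3*(2*A) = 6*A)
C = -450 (C = -30*15 = -450)
(165 + C)*((2248 + p(H, 35)) - 4380) = (165 - 450)*((2248 + 6*(-1)) - 4380) = -285*((2248 - 6) - 4380) = -285*(2242 - 4380) = -285*(-2138) = 609330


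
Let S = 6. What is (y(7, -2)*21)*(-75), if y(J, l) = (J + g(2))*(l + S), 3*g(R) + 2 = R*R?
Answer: -48300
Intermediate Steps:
g(R) = -⅔ + R²/3 (g(R) = -⅔ + (R*R)/3 = -⅔ + R²/3)
y(J, l) = (6 + l)*(⅔ + J) (y(J, l) = (J + (-⅔ + (⅓)*2²))*(l + 6) = (J + (-⅔ + (⅓)*4))*(6 + l) = (J + (-⅔ + 4/3))*(6 + l) = (J + ⅔)*(6 + l) = (⅔ + J)*(6 + l) = (6 + l)*(⅔ + J))
(y(7, -2)*21)*(-75) = ((4 + 6*7 + (⅔)*(-2) + 7*(-2))*21)*(-75) = ((4 + 42 - 4/3 - 14)*21)*(-75) = ((92/3)*21)*(-75) = 644*(-75) = -48300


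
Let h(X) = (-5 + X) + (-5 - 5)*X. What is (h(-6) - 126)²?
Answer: 5929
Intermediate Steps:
h(X) = -5 - 9*X (h(X) = (-5 + X) - 10*X = -5 - 9*X)
(h(-6) - 126)² = ((-5 - 9*(-6)) - 126)² = ((-5 + 54) - 126)² = (49 - 126)² = (-77)² = 5929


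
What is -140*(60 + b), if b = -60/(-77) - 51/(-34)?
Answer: -95910/11 ≈ -8719.1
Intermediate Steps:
b = 351/154 (b = -60*(-1/77) - 51*(-1/34) = 60/77 + 3/2 = 351/154 ≈ 2.2792)
-140*(60 + b) = -140*(60 + 351/154) = -140*9591/154 = -95910/11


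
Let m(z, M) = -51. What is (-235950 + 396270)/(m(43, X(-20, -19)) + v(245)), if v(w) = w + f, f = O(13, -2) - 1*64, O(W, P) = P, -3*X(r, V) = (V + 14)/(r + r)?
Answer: 2505/2 ≈ 1252.5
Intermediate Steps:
X(r, V) = -(14 + V)/(6*r) (X(r, V) = -(V + 14)/(3*(r + r)) = -(14 + V)/(3*(2*r)) = -(14 + V)*1/(2*r)/3 = -(14 + V)/(6*r))
f = -66 (f = -2 - 1*64 = -2 - 64 = -66)
v(w) = -66 + w (v(w) = w - 66 = -66 + w)
(-235950 + 396270)/(m(43, X(-20, -19)) + v(245)) = (-235950 + 396270)/(-51 + (-66 + 245)) = 160320/(-51 + 179) = 160320/128 = 160320*(1/128) = 2505/2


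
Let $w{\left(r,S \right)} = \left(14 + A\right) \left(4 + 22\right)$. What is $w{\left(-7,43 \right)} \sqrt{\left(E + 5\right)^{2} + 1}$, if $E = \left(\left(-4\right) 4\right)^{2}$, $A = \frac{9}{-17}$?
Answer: $\frac{5954 \sqrt{68122}}{17} \approx 91412.0$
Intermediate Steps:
$A = - \frac{9}{17}$ ($A = 9 \left(- \frac{1}{17}\right) = - \frac{9}{17} \approx -0.52941$)
$E = 256$ ($E = \left(-16\right)^{2} = 256$)
$w{\left(r,S \right)} = \frac{5954}{17}$ ($w{\left(r,S \right)} = \left(14 - \frac{9}{17}\right) \left(4 + 22\right) = \frac{229}{17} \cdot 26 = \frac{5954}{17}$)
$w{\left(-7,43 \right)} \sqrt{\left(E + 5\right)^{2} + 1} = \frac{5954 \sqrt{\left(256 + 5\right)^{2} + 1}}{17} = \frac{5954 \sqrt{261^{2} + 1}}{17} = \frac{5954 \sqrt{68121 + 1}}{17} = \frac{5954 \sqrt{68122}}{17}$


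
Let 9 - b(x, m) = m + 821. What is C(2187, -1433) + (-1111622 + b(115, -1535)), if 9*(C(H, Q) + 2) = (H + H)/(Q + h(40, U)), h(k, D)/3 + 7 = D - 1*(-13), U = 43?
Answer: -714309586/643 ≈ -1.1109e+6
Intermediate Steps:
b(x, m) = -812 - m (b(x, m) = 9 - (m + 821) = 9 - (821 + m) = 9 + (-821 - m) = -812 - m)
h(k, D) = 18 + 3*D (h(k, D) = -21 + 3*(D - 1*(-13)) = -21 + 3*(D + 13) = -21 + 3*(13 + D) = -21 + (39 + 3*D) = 18 + 3*D)
C(H, Q) = -2 + 2*H/(9*(147 + Q)) (C(H, Q) = -2 + ((H + H)/(Q + (18 + 3*43)))/9 = -2 + ((2*H)/(Q + (18 + 129)))/9 = -2 + ((2*H)/(Q + 147))/9 = -2 + ((2*H)/(147 + Q))/9 = -2 + (2*H/(147 + Q))/9 = -2 + 2*H/(9*(147 + Q)))
C(2187, -1433) + (-1111622 + b(115, -1535)) = 2*(-1323 + 2187 - 9*(-1433))/(9*(147 - 1433)) + (-1111622 + (-812 - 1*(-1535))) = (2/9)*(-1323 + 2187 + 12897)/(-1286) + (-1111622 + (-812 + 1535)) = (2/9)*(-1/1286)*13761 + (-1111622 + 723) = -1529/643 - 1110899 = -714309586/643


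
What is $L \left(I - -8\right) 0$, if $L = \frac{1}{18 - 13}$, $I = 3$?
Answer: $0$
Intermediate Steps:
$L = \frac{1}{5} \approx 0.2$
$L \left(I - -8\right) 0 = \frac{3 - -8}{5} \cdot 0 = \frac{3 + 8}{5} \cdot 0 = \frac{1}{5} \cdot 11 \cdot 0 = \frac{11}{5} \cdot 0 = 0$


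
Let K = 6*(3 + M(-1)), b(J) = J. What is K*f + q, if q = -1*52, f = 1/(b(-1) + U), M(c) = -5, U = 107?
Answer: -2762/53 ≈ -52.113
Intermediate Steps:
f = 1/106 (f = 1/(-1 + 107) = 1/106 ≈ 0.0094340)
q = -52
K = -12 (K = 6*(3 - 5) = 6*(-2) = -12)
K*f + q = -12*1/106 - 52 = -6/53 - 52 = -2762/53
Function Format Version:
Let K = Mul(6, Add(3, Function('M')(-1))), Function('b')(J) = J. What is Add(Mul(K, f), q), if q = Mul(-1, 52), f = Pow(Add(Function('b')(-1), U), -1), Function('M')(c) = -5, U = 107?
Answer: Rational(-2762, 53) ≈ -52.113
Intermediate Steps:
f = Rational(1, 106) (f = Pow(Add(-1, 107), -1) = Pow(106, -1) = Rational(1, 106) ≈ 0.0094340)
q = -52
K = -12 (K = Mul(6, Add(3, -5)) = Mul(6, -2) = -12)
Add(Mul(K, f), q) = Add(Mul(-12, Rational(1, 106)), -52) = Add(Rational(-6, 53), -52) = Rational(-2762, 53)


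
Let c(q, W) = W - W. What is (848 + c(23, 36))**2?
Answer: 719104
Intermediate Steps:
c(q, W) = 0
(848 + c(23, 36))**2 = (848 + 0)**2 = 848**2 = 719104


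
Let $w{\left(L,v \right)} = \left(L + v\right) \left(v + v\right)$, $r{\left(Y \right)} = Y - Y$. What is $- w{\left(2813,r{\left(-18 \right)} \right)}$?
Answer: $0$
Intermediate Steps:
$r{\left(Y \right)} = 0$
$w{\left(L,v \right)} = 2 v \left(L + v\right)$ ($w{\left(L,v \right)} = \left(L + v\right) 2 v = 2 v \left(L + v\right)$)
$- w{\left(2813,r{\left(-18 \right)} \right)} = - 2 \cdot 0 \left(2813 + 0\right) = - 2 \cdot 0 \cdot 2813 = \left(-1\right) 0 = 0$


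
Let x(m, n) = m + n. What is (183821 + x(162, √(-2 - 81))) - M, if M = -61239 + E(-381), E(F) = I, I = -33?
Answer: 245255 + I*√83 ≈ 2.4526e+5 + 9.1104*I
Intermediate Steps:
E(F) = -33
M = -61272 (M = -61239 - 33 = -61272)
(183821 + x(162, √(-2 - 81))) - M = (183821 + (162 + √(-2 - 81))) - 1*(-61272) = (183821 + (162 + √(-83))) + 61272 = (183821 + (162 + I*√83)) + 61272 = (183983 + I*√83) + 61272 = 245255 + I*√83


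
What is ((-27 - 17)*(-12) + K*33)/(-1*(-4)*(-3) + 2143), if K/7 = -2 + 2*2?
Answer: 990/2131 ≈ 0.46457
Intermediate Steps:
K = 14 (K = 7*(-2 + 2*2) = 7*(-2 + 4) = 7*2 = 14)
((-27 - 17)*(-12) + K*33)/(-1*(-4)*(-3) + 2143) = ((-27 - 17)*(-12) + 14*33)/(-1*(-4)*(-3) + 2143) = (-44*(-12) + 462)/(4*(-3) + 2143) = (528 + 462)/(-12 + 2143) = 990/2131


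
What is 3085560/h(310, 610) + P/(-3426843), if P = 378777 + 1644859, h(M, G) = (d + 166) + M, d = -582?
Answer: -5286972096248/181622679 ≈ -29110.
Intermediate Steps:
h(M, G) = -416 + M (h(M, G) = (-582 + 166) + M = -416 + M)
P = 2023636
3085560/h(310, 610) + P/(-3426843) = 3085560/(-416 + 310) + 2023636/(-3426843) = 3085560/(-106) + 2023636*(-1/3426843) = 3085560*(-1/106) - 2023636/3426843 = -1542780/53 - 2023636/3426843 = -5286972096248/181622679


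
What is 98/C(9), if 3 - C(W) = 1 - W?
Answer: 98/11 ≈ 8.9091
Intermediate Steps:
C(W) = 2 + W (C(W) = 3 - (1 - W) = 3 + (-1 + W) = 2 + W)
98/C(9) = 98/(2 + 9) = 98/11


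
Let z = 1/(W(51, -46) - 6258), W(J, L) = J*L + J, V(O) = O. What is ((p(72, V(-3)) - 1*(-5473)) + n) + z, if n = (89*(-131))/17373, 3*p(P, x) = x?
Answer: 270997229056/49530423 ≈ 5471.3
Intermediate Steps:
p(P, x) = x/3
W(J, L) = J + J*L
n = -11659/17373 (n = -11659*1/17373 = -11659/17373 ≈ -0.67110)
z = -1/8553 (z = 1/(51*(1 - 46) - 6258) = 1/(51*(-45) - 6258) = 1/(-2295 - 6258) = 1/(-8553) = -1/8553 ≈ -0.00011692)
((p(72, V(-3)) - 1*(-5473)) + n) + z = (((⅓)*(-3) - 1*(-5473)) - 11659/17373) - 1/8553 = ((-1 + 5473) - 11659/17373) - 1/8553 = (5472 - 11659/17373) - 1/8553 = 95053397/17373 - 1/8553 = 270997229056/49530423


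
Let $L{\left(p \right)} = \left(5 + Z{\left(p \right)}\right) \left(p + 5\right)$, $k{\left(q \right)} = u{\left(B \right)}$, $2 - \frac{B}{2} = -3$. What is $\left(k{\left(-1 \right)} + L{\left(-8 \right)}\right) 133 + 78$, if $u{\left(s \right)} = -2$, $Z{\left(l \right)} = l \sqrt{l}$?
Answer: $-2183 + 6384 i \sqrt{2} \approx -2183.0 + 9028.3 i$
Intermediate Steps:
$B = 10$ ($B = 4 - -6 = 4 + 6 = 10$)
$Z{\left(l \right)} = l^{\frac{3}{2}}$
$k{\left(q \right)} = -2$
$L{\left(p \right)} = \left(5 + p\right) \left(5 + p^{\frac{3}{2}}\right)$ ($L{\left(p \right)} = \left(5 + p^{\frac{3}{2}}\right) \left(p + 5\right) = \left(5 + p^{\frac{3}{2}}\right) \left(5 + p\right) = \left(5 + p\right) \left(5 + p^{\frac{3}{2}}\right)$)
$\left(k{\left(-1 \right)} + L{\left(-8 \right)}\right) 133 + 78 = \left(-2 + \left(25 + \left(-8\right)^{\frac{5}{2}} + 5 \left(-8\right) + 5 \left(-8\right)^{\frac{3}{2}}\right)\right) 133 + 78 = \left(-2 + \left(25 + 128 i \sqrt{2} - 40 + 5 \left(- 16 i \sqrt{2}\right)\right)\right) 133 + 78 = \left(-2 + \left(25 + 128 i \sqrt{2} - 40 - 80 i \sqrt{2}\right)\right) 133 + 78 = \left(-2 - \left(15 - 48 i \sqrt{2}\right)\right) 133 + 78 = \left(-17 + 48 i \sqrt{2}\right) 133 + 78 = \left(-2261 + 6384 i \sqrt{2}\right) + 78 = -2183 + 6384 i \sqrt{2}$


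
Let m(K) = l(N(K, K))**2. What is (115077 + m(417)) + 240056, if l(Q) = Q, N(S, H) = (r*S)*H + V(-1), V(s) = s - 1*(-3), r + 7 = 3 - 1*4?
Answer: 1935187387233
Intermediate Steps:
r = -8 (r = -7 + (3 - 1*4) = -7 + (3 - 4) = -7 - 1 = -8)
V(s) = 3 + s (V(s) = s + 3 = 3 + s)
N(S, H) = 2 - 8*H*S (N(S, H) = (-8*S)*H + (3 - 1) = -8*H*S + 2 = 2 - 8*H*S)
m(K) = (2 - 8*K**2)**2 (m(K) = (2 - 8*K*K)**2 = (2 - 8*K**2)**2)
(115077 + m(417)) + 240056 = (115077 + 4*(1 - 4*417**2)**2) + 240056 = (115077 + 4*(1 - 4*173889)**2) + 240056 = (115077 + 4*(1 - 695556)**2) + 240056 = (115077 + 4*(-695555)**2) + 240056 = (115077 + 4*483796758025) + 240056 = (115077 + 1935187032100) + 240056 = 1935187147177 + 240056 = 1935187387233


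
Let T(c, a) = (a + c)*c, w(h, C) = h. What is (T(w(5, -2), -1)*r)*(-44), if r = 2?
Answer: -1760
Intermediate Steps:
T(c, a) = c*(a + c)
(T(w(5, -2), -1)*r)*(-44) = ((5*(-1 + 5))*2)*(-44) = ((5*4)*2)*(-44) = (20*2)*(-44) = 40*(-44) = -1760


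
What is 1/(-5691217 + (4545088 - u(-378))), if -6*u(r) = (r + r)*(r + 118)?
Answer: -1/1113369 ≈ -8.9818e-7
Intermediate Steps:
u(r) = -r*(118 + r)/3 (u(r) = -(r + r)*(r + 118)/6 = -2*r*(118 + r)/6 = -r*(118 + r)/3)
1/(-5691217 + (4545088 - u(-378))) = 1/(-5691217 + (4545088 - (-1)*(-378)*(118 - 378)/3)) = 1/(-5691217 + (4545088 - (-1)*(-378)*(-260)/3)) = 1/(-5691217 + (4545088 - 1*(-32760))) = 1/(-5691217 + (4545088 + 32760)) = 1/(-5691217 + 4577848) = 1/(-1113369) = -1/1113369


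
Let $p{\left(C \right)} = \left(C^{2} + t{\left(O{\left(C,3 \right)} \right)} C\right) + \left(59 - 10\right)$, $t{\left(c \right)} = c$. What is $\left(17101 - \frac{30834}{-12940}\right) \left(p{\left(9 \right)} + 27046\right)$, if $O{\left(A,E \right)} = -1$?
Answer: $\frac{3006269983129}{6470} \approx 4.6465 \cdot 10^{8}$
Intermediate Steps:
$p{\left(C \right)} = 49 + C^{2} - C$ ($p{\left(C \right)} = \left(C^{2} - C\right) + \left(59 - 10\right) = \left(C^{2} - C\right) + 49 = 49 + C^{2} - C$)
$\left(17101 - \frac{30834}{-12940}\right) \left(p{\left(9 \right)} + 27046\right) = \left(17101 - \frac{30834}{-12940}\right) \left(\left(49 + 9^{2} - 9\right) + 27046\right) = \left(17101 - - \frac{15417}{6470}\right) \left(\left(49 + 81 - 9\right) + 27046\right) = \left(17101 + \frac{15417}{6470}\right) \left(121 + 27046\right) = \frac{110658887}{6470} \cdot 27167 = \frac{3006269983129}{6470}$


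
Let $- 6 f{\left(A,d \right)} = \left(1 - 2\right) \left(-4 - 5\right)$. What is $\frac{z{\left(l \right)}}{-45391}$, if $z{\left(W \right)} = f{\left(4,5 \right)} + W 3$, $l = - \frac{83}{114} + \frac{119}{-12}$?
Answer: $\frac{2541}{3449716} \approx 0.00073658$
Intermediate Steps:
$f{\left(A,d \right)} = - \frac{3}{2}$ ($f{\left(A,d \right)} = - \frac{\left(1 - 2\right) \left(-4 - 5\right)}{6} = - \frac{\left(-1\right) \left(-9\right)}{6} = \left(- \frac{1}{6}\right) 9 = - \frac{3}{2}$)
$l = - \frac{809}{76}$ ($l = \left(-83\right) \frac{1}{114} + 119 \left(- \frac{1}{12}\right) = - \frac{83}{114} - \frac{119}{12} = - \frac{809}{76} \approx -10.645$)
$z{\left(W \right)} = - \frac{3}{2} + 3 W$ ($z{\left(W \right)} = - \frac{3}{2} + W 3 = - \frac{3}{2} + 3 W$)
$\frac{z{\left(l \right)}}{-45391} = \frac{- \frac{3}{2} + 3 \left(- \frac{809}{76}\right)}{-45391} = \left(- \frac{3}{2} - \frac{2427}{76}\right) \left(- \frac{1}{45391}\right) = \left(- \frac{2541}{76}\right) \left(- \frac{1}{45391}\right) = \frac{2541}{3449716}$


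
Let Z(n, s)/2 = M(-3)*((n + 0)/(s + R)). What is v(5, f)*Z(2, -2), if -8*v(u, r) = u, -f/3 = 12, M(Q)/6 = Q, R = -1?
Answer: -15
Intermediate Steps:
M(Q) = 6*Q
f = -36 (f = -3*12 = -36)
Z(n, s) = -36*n/(-1 + s) (Z(n, s) = 2*((6*(-3))*((n + 0)/(s - 1))) = 2*(-18*n/(-1 + s)) = -36*n/(-1 + s))
v(u, r) = -u/8
v(5, f)*Z(2, -2) = (-1/8*5)*(-36*2/(-1 - 2)) = -(-45)*2/(2*(-3)) = -(-45)*2*(-1)/(2*3) = -5/8*24 = -15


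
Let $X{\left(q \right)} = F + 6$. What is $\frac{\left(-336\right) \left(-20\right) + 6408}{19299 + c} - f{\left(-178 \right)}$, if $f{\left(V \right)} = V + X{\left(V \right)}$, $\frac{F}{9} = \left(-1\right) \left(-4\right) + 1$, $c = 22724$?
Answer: $\frac{5350049}{42023} \approx 127.31$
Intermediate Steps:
$F = 45$ ($F = 9 \left(\left(-1\right) \left(-4\right) + 1\right) = 9 \left(4 + 1\right) = 9 \cdot 5 = 45$)
$X{\left(q \right)} = 51$ ($X{\left(q \right)} = 45 + 6 = 51$)
$f{\left(V \right)} = 51 + V$ ($f{\left(V \right)} = V + 51 = 51 + V$)
$\frac{\left(-336\right) \left(-20\right) + 6408}{19299 + c} - f{\left(-178 \right)} = \frac{\left(-336\right) \left(-20\right) + 6408}{19299 + 22724} - \left(51 - 178\right) = \frac{6720 + 6408}{42023} - -127 = 13128 \cdot \frac{1}{42023} + 127 = \frac{13128}{42023} + 127 = \frac{5350049}{42023}$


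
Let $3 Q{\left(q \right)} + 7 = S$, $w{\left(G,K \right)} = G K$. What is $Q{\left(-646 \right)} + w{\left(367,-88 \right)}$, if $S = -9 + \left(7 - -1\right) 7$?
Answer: $- \frac{96848}{3} \approx -32283.0$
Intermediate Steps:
$S = 47$ ($S = -9 + \left(7 + 1\right) 7 = -9 + 8 \cdot 7 = -9 + 56 = 47$)
$Q{\left(q \right)} = \frac{40}{3}$ ($Q{\left(q \right)} = - \frac{7}{3} + \frac{1}{3} \cdot 47 = - \frac{7}{3} + \frac{47}{3} = \frac{40}{3}$)
$Q{\left(-646 \right)} + w{\left(367,-88 \right)} = \frac{40}{3} + 367 \left(-88\right) = \frac{40}{3} - 32296 = - \frac{96848}{3}$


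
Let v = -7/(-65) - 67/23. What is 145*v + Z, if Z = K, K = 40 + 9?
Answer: -106975/299 ≈ -357.78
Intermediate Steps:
v = -4194/1495 (v = -7*(-1/65) - 67*1/23 = 7/65 - 67/23 = -4194/1495 ≈ -2.8054)
K = 49
Z = 49
145*v + Z = 145*(-4194/1495) + 49 = -121626/299 + 49 = -106975/299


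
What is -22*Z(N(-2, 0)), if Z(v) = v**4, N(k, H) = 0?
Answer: 0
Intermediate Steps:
-22*Z(N(-2, 0)) = -22*0**4 = -22*0 = 0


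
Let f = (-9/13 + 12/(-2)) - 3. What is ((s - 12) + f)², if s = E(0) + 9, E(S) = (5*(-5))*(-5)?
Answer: 2131600/169 ≈ 12613.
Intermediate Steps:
E(S) = 125 (E(S) = -25*(-5) = 125)
s = 134 (s = 125 + 9 = 134)
f = -126/13 (f = (-9*1/13 + 12*(-½)) - 3 = (-9/13 - 6) - 3 = -87/13 - 3 = -126/13 ≈ -9.6923)
((s - 12) + f)² = ((134 - 12) - 126/13)² = (122 - 126/13)² = (1460/13)² = 2131600/169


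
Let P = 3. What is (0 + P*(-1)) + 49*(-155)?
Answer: -7598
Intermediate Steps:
(0 + P*(-1)) + 49*(-155) = (0 + 3*(-1)) + 49*(-155) = (0 - 3) - 7595 = -3 - 7595 = -7598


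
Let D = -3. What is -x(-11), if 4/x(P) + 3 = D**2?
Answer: -2/3 ≈ -0.66667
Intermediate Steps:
x(P) = 2/3 (x(P) = 4/(-3 + (-3)**2) = 4/(-3 + 9) = 4/6 = 4*(1/6) = 2/3)
-x(-11) = -1*2/3 = -2/3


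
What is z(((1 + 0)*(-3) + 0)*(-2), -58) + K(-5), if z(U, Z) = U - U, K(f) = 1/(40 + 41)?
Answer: 1/81 ≈ 0.012346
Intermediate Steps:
K(f) = 1/81
z(U, Z) = 0
z(((1 + 0)*(-3) + 0)*(-2), -58) + K(-5) = 0 + 1/81 = 1/81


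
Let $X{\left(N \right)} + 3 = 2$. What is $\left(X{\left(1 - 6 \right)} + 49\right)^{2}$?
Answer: $2304$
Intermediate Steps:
$X{\left(N \right)} = -1$ ($X{\left(N \right)} = -3 + 2 = -1$)
$\left(X{\left(1 - 6 \right)} + 49\right)^{2} = \left(-1 + 49\right)^{2} = 48^{2} = 2304$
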